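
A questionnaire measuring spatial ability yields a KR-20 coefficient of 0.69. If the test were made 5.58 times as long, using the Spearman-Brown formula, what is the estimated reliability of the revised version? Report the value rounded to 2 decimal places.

r_new = (5.58 × 0.69) / (1 + (5.58 − 1) × 0.69)
     = 3.8502 / 4.1602 = 0.9255

0.93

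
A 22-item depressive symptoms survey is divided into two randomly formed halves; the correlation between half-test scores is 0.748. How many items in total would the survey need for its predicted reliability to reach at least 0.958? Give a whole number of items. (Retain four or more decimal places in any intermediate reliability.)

Corrected full-test reliability: r_full = 2 × 0.748 / (1 + 0.748) ≈ 0.8558
Solve Spearman-Brown for n: n = 0.958(1 − 0.8558) / [0.8558(1 − 0.958)] = 3.8433
Items = 3.8433 × 22 ≈ 84.55 → 85

85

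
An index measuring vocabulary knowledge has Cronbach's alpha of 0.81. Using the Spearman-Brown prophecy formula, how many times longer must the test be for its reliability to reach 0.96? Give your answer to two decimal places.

5.63

Spearman-Brown solved for the length factor n:
n = r_target (1 − r_old) / [ r_old (1 − r_target) ]
n = 0.96 × (1 − 0.81) / [ 0.81 × (1 − 0.96) ]
n = 0.1824 / 0.0324 ≈ 5.6296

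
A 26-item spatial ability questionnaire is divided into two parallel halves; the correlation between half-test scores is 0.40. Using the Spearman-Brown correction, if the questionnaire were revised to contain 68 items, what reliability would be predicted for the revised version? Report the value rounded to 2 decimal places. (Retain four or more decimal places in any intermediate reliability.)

0.78

First correct the split-half correlation to full-test reliability: r_full = 2 × 0.40 / (1 + 0.40) ≈ 0.5714
Then adjust to 68 items: n = 68/26 = 2.6154
r_new = n·r_full / (1 + (n − 1)·r_full) = 1.4944 / 1.9230 ≈ 0.7771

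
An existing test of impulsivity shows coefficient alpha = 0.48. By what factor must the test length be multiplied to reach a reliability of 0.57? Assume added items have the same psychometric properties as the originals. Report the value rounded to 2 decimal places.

n = [0.57 × 0.52] / [0.48 × 0.43]
n = 0.2964 / 0.2064 ≈ 1.4360

1.44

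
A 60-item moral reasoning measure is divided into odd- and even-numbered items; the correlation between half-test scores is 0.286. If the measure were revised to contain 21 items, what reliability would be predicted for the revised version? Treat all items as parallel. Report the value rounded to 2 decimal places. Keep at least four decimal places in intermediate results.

0.22

First correct the split-half correlation to full-test reliability: r_full = 2 × 0.286 / (1 + 0.286) ≈ 0.4448
Length factor from 60 to 21 items: n = 21/60 = 0.3500
r_new = n·r_full / (1 + (n − 1)·r_full) = 0.1557 / 0.7109 ≈ 0.2190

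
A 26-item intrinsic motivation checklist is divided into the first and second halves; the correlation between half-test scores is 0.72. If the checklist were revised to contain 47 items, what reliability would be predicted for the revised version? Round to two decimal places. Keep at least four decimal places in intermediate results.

0.90

First correct the split-half correlation to full-test reliability: r_full = 2 × 0.72 / (1 + 0.72) ≈ 0.8372
Length factor from 26 to 47 items: n = 47/26 = 1.8077
r_new = n·r_full / (1 + (n − 1)·r_full) = 1.5134 / 1.6762 ≈ 0.9029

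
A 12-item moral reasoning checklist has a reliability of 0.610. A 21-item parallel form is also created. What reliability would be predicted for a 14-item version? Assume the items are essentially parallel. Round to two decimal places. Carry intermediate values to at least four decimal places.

0.65

Only the ratio of lengths matters: n = 14/12 = 1.1667
r_{14} = n·r / (1 + (n − 1)·r) = 0.7117 / 1.1017 ≈ 0.6460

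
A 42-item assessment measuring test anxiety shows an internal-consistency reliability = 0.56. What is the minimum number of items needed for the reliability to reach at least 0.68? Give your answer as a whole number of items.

71

Rearranging the Spearman-Brown formula for n,
n = r*(1 − r) / [ r (1 − r*) ]
n = 0.68 × (1 − 0.56) / [ 0.56 × (1 − 0.68) ]
n = 0.2992 / 0.1792 ≈ 1.6696
Items needed = n × 42 = 1.6696 × 42 ≈ 70.12 → round up to 71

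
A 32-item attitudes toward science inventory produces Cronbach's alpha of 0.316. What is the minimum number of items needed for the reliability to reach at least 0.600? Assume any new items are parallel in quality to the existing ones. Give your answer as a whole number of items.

Spearman-Brown solved for the length factor n:
n = r_target (1 − r_old) / [ r_old (1 − r_target) ]
n = 0.600 × (1 − 0.316) / [ 0.316 × (1 − 0.600) ]
  = 0.410400 / 0.126400 = 3.2468
Items needed = n × 32 = 3.2468 × 32 ≈ 103.90 → round up to 104

104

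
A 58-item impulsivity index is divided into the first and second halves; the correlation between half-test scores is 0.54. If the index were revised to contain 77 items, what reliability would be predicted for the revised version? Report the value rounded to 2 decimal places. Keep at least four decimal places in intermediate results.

Full-test reliability from the split-half r: r_full = 2(0.54)/(1 + 0.54) = 0.7013
Then adjust to 77 items: n = 77/58 = 1.3276
r_new = n·r_full / (1 + (n − 1)·r_full) = 0.9310 / 1.2297 ≈ 0.7571

0.76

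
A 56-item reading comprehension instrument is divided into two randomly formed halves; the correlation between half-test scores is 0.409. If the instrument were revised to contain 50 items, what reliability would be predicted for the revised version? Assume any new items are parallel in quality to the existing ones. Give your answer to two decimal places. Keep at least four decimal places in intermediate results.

0.55

Spearman-Brown correction (n = 2): r_full = 2·0.409/(1 + 0.409) = 0.5806
Then adjust to 50 items: n = 50/56 = 0.8929
r_new = n·r_full / (1 + (n − 1)·r_full) = 0.5184 / 0.9378 ≈ 0.5528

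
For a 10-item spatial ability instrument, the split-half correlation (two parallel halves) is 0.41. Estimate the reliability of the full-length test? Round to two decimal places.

r_full = 2r_hh / (1 + r_hh) = 2 × 0.41 / (1 + 0.41)
       = 0.8200 / 1.4100 = 0.5816

0.58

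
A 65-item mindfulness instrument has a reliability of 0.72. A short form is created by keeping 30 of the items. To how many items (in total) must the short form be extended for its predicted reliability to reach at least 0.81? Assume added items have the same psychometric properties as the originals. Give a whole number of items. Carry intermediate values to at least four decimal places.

First, r for the 30-item form: n = 30/65 = 0.4615, so r_30 = 0.4615·0.72/(1 + (0.4615 − 1)·0.72) = 0.5427
Then solve for n' with r_old = 0.5427, r_target = 0.81: n' = 0.81(1 − 0.5427)/[0.5427(1 − 0.81)] = 3.5923
Items = 3.5923 × 30 ≈ 107.77 → 108

108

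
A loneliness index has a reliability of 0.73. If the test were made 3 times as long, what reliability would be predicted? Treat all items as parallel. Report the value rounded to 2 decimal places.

0.89

Apply the Spearman-Brown prophecy formula, r' = nr / [1 + (n − 1)r]:
r_new = (3 × 0.73) / (1 + (3 − 1) × 0.73)
     = 2.1900 / 2.4600 = 0.8902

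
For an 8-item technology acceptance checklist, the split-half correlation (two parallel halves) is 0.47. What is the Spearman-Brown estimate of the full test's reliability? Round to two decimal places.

0.64

Apply the Spearman-Brown correction with n = 2:
r_full = 2r_hh / (1 + r_hh) = 2 × 0.47 / (1 + 0.47)
       = 0.9400 / 1.4700 = 0.6395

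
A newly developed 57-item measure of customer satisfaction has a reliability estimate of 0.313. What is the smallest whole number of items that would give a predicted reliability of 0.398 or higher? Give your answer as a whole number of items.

83

Invert Spearman-Brown to solve for n:
n = r_target (1 − r_old) / [ r_old (1 − r_target) ]
n = 0.398(1 − 0.313) / [0.313(1 − 0.398)]
n = 0.273426 / 0.188426 ≈ 1.4511
1.4511 × 57 = 82.71 → 83 items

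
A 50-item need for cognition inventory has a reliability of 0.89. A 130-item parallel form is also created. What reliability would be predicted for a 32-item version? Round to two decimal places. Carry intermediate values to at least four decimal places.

0.84

Only the ratio of lengths matters: n = 32/50 = 0.6400
r_{32} = n·r / (1 + (n − 1)·r) = 0.5696 / 0.6796 ≈ 0.8381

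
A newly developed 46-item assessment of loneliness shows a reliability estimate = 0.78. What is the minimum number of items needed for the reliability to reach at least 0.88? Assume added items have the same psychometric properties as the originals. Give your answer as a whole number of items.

n = 0.88 × (1 − 0.78) / [ 0.78 × (1 − 0.88) ]
n = 0.1936 / 0.0936 ≈ 2.0684
So the test needs 2.0684 × 46 ≈ 95.15 items; rounding up, 96.

96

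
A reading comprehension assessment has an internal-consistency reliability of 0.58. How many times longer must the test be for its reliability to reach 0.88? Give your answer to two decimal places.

Spearman-Brown solved for the length factor n:
n = r*(1 − r) / [ r (1 − r*) ]
n = [0.88 × 0.42] / [0.58 × 0.12]
  = 0.3696 / 0.0696 = 5.3103

5.31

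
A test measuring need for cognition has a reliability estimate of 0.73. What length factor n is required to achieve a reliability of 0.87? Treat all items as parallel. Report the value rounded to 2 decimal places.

2.48

Spearman-Brown solved for the length factor n:
n = r*(1 − r) / [ r (1 − r*) ]
n = 0.87 × (1 − 0.73) / [ 0.73 × (1 − 0.87) ]
n = 0.2349 / 0.0949 ≈ 2.4752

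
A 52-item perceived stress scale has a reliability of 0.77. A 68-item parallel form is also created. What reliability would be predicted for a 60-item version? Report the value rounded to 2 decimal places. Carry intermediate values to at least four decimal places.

0.79

Only the ratio of lengths matters: n = 60/52 = 1.1538
r_{60} = n·r / (1 + (n − 1)·r) = 0.8884 / 1.1184 ≈ 0.7943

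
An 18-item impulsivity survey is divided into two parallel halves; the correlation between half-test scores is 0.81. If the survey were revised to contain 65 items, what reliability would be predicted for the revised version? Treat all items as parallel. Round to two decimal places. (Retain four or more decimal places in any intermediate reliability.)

First correct the split-half correlation to full-test reliability: r_full = 2 × 0.81 / (1 + 0.81) ≈ 0.8950
Then adjust to 65 items: n = 65/18 = 3.6111
r_new = n·r_full / (1 + (n − 1)·r_full) = 3.2319 / 3.3369 ≈ 0.9685

0.97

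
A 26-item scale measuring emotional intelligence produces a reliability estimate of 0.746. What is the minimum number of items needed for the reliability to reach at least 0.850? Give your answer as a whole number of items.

Invert Spearman-Brown to solve for n:
n = r_target (1 − r_old) / [ r_old (1 − r_target) ]
n = 0.850 × (1 − 0.746) / [ 0.746 × (1 − 0.850) ]
  = 0.215900 / 0.111900 = 1.9294
1.9294 × 26 = 50.16 → 51 items

51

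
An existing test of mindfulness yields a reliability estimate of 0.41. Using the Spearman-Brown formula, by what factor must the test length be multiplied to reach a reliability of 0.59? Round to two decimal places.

2.07

Invert Spearman-Brown to solve for n:
n = r_target (1 − r_old) / [ r_old (1 − r_target) ]
n = [0.59 × 0.59] / [0.41 × 0.41]
  = 0.3481 / 0.1681 = 2.0708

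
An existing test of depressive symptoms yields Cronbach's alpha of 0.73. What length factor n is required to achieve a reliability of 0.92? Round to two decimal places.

Invert Spearman-Brown to solve for n:
n = r*(1 − r) / [ r (1 − r*) ]
n = 0.92(1 − 0.73) / [0.73(1 − 0.92)]
  = 0.2484 / 0.0584 = 4.2534

4.25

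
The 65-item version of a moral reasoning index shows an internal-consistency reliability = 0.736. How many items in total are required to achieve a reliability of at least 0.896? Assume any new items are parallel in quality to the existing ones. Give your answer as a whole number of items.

201

Spearman-Brown solved for the length factor n:
n = r_target (1 − r_old) / [ r_old (1 − r_target) ]
n = 0.896(1 − 0.736) / [0.736(1 − 0.896)]
  = 0.236544 / 0.076544 = 3.0903
Items needed = n × 65 = 3.0903 × 65 ≈ 200.87 → round up to 201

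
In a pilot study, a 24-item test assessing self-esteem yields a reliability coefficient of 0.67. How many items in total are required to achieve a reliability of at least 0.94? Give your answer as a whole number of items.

Invert Spearman-Brown to solve for n:
n = r_target (1 − r_old) / [ r_old (1 − r_target) ]
n = 0.94(1 − 0.67) / [0.67(1 − 0.94)]
n = 0.3102 / 0.0402 ≈ 7.7164
So the test needs 7.7164 × 24 ≈ 185.19 items; rounding up, 186.

186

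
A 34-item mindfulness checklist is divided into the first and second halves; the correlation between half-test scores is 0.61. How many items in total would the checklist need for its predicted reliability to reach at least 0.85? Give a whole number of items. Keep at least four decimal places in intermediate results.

r_full = 2(0.61)/(1 + 0.61) = 0.7578
Solve Spearman-Brown for n: n = 0.85(1 − 0.7578) / [0.7578(1 − 0.85)] = 1.8111
Items = 1.8111 × 34 ≈ 61.58 → 62

62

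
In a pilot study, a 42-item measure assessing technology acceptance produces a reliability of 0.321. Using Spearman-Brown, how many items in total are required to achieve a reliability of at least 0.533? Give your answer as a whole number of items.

102

Spearman-Brown solved for the length factor n:
n = r*(1 − r) / [ r (1 − r*) ]
n = 0.533 × (1 − 0.321) / [ 0.321 × (1 − 0.533) ]
n = 0.361907 / 0.149907 ≈ 2.4142
Items needed = n × 42 = 2.4142 × 42 ≈ 101.40 → round up to 102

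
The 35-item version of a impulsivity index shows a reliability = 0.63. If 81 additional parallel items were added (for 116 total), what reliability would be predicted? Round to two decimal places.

n = 116/35 = 3.3143
Spearman-Brown: r_new = n·r / (1 + (n − 1)·r)
r_new = (3.3143 × 0.63) / (1 + (3.3143 − 1) × 0.63)
     = 2.0880 / 2.4580 = 0.8495

0.85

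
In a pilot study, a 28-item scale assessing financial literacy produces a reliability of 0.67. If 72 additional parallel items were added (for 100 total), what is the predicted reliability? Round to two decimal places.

The new length is 100/28 = 3.5714 times the old.
r_new = 3.5714·0.67 / [1 + (3.5714 − 1)·0.67]
     = 2.3928 / 2.7228 = 0.8788

0.88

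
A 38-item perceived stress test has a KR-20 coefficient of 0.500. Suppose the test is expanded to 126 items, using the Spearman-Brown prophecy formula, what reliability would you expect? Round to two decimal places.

0.77

n = 126/38 = 3.3158
r_new = 3.3158·0.500 / [1 + (3.3158 − 1)·0.500]
r_new = 1.6579 / 2.1579 ≈ 0.7683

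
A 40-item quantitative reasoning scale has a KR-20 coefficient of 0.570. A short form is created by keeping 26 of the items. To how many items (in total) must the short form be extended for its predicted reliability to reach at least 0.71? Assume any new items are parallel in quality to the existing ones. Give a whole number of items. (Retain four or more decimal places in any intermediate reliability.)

74

Short-form reliability: n = 26/40 = 0.6500; r_26 = n·r/(1+(n−1)r) ≈ 0.4628
Then solve for n' with r_old = 0.4628, r_target = 0.71: n' = 0.71(1 − 0.4628)/[0.4628(1 − 0.71)] = 2.8419
Items = 2.8419 × 26 ≈ 73.89 → 74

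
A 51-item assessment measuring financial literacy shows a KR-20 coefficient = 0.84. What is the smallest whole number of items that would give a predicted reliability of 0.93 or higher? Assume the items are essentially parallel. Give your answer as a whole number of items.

Rearranging the Spearman-Brown formula for n,
n = r*(1 − r) / [ r (1 − r*) ]
n = 0.93(1 − 0.84) / [0.84(1 − 0.93)]
n = 0.1488 / 0.0588 ≈ 2.5306
2.5306 × 51 = 129.06 → 130 items

130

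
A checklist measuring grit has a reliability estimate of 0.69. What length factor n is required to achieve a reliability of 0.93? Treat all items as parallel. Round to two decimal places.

5.97

Invert Spearman-Brown to solve for n:
n = r*(1 − r) / [ r (1 − r*) ]
n = 0.93(1 − 0.69) / [0.69(1 − 0.93)]
  = 0.2883 / 0.0483 = 5.9689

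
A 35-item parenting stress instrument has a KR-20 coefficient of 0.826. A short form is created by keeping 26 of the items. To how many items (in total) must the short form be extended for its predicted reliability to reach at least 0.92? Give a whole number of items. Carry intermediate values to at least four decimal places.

First, r for the 26-item form: n = 26/35 = 0.7429, so r_26 = 0.7429·0.826/(1 + (0.7429 − 1)·0.826) = 0.7791
Length factor from the short form to reach 0.92: n' = 0.92(1 − 0.7791) / [0.7791(1 − 0.92)] ≈ 3.2606
Total items = 3.2606 × 26 = 84.78, rounded up to 85.

85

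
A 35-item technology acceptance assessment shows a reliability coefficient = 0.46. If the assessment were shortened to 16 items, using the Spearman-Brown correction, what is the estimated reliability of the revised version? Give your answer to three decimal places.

Length ratio n = 16/35 = 0.4571
Apply the Spearman-Brown prophecy formula, r' = nr / [1 + (n − 1)r]:
r_new = 0.4571·0.46 / [1 + (0.4571 − 1)·0.46]
r_new = 0.2103 / 0.7503 ≈ 0.2803

0.280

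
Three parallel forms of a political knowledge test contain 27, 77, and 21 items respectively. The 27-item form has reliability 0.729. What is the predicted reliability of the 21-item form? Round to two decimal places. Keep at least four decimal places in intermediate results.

0.68

Only the ratio of lengths matters: n = 21/27 = 0.7778
r_{21} = n·r / (1 + (n − 1)·r) = 0.5670 / 0.8380 ≈ 0.6766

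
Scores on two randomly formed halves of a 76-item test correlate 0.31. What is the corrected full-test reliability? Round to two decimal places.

Each half is half the length of the full test, so the full test is n = 2 times a half.
r_full = 2r_hh / (1 + r_hh) = 2 × 0.31 / (1 + 0.31)
       = 0.6200 / 1.3100 = 0.4733

0.47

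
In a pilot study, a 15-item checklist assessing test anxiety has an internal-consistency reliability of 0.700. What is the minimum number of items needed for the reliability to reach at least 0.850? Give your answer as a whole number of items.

Invert Spearman-Brown to solve for n:
n = r*(1 − r) / [ r (1 − r*) ]
n = [0.850 × 0.300] / [0.700 × 0.150]
n = 0.255000 / 0.105000 ≈ 2.4286
Items needed = n × 15 = 2.4286 × 15 ≈ 36.43 → round up to 37

37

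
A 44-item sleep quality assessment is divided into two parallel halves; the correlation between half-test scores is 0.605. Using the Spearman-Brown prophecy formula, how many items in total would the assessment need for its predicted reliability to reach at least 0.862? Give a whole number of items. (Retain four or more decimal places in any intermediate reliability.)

90

r_full = 2(0.605)/(1 + 0.605) = 0.7539
Solve Spearman-Brown for n: n = 0.862(1 − 0.7539) / [0.7539(1 − 0.862)] = 2.0390
Items = 2.0390 × 44 ≈ 89.72 → 90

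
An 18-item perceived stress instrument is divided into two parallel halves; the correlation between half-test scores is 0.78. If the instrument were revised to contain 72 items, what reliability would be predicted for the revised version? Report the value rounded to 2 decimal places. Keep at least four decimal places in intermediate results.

First correct the split-half correlation to full-test reliability: r_full = 2 × 0.78 / (1 + 0.78) ≈ 0.8764
Then adjust to 72 items: n = 72/18 = 4.0000
r_new = n·r_full / (1 + (n − 1)·r_full) = 3.5056 / 3.6292 ≈ 0.9659

0.97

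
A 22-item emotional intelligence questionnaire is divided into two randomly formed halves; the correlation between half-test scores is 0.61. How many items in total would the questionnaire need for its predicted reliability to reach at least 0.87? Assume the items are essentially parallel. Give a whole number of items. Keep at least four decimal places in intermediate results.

48

r_full = 2(0.61)/(1 + 0.61) = 0.7578
Solve Spearman-Brown for n: n = 0.87(1 − 0.7578) / [0.7578(1 − 0.87)] = 2.1389
Required items = 2.1389 × 22 = 47.06, so 48 items.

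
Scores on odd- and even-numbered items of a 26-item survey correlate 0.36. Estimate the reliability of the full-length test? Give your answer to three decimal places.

0.529

Each half is half the length of the full test, so the full test is n = 2 times a half.
r_full = 2r_hh / (1 + r_hh) = 2 × 0.36 / (1 + 0.36)
r_full = 0.7200 / 1.3600 ≈ 0.5294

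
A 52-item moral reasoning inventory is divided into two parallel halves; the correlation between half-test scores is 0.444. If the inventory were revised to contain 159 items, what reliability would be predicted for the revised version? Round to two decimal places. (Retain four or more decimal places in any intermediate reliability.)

Spearman-Brown correction (n = 2): r_full = 2·0.444/(1 + 0.444) = 0.6150
Then adjust to 159 items: n = 159/52 = 3.0577
r_new = n·r_full / (1 + (n − 1)·r_full) = 1.8805 / 2.2655 ≈ 0.8301

0.83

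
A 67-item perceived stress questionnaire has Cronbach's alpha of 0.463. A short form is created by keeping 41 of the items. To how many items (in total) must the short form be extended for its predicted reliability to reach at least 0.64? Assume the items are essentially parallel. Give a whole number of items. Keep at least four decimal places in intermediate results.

First, r for the 41-item form: n = 41/67 = 0.6119, so r_41 = 0.6119·0.463/(1 + (0.6119 − 1)·0.463) = 0.3454
Then solve for n' with r_old = 0.3454, r_target = 0.64: n' = 0.64(1 − 0.3454)/[0.3454(1 − 0.64)] = 3.3692
Items = 3.3692 × 41 ≈ 138.14 → 139

139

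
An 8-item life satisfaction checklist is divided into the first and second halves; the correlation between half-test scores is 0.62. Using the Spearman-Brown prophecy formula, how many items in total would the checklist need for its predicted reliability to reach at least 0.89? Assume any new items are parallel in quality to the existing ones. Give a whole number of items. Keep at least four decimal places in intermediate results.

Corrected full-test reliability: r_full = 2 × 0.62 / (1 + 0.62) ≈ 0.7654
Solve Spearman-Brown for n: n = 0.89(1 − 0.7654) / [0.7654(1 − 0.89)] = 2.4799
Items = 2.4799 × 8 ≈ 19.84 → 20

20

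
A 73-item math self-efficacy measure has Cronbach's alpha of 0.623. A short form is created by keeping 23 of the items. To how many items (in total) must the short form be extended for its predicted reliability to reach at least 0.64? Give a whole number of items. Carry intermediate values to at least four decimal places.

First, r for the 23-item form: n = 23/73 = 0.3151, so r_23 = 0.3151·0.623/(1 + (0.3151 − 1)·0.623) = 0.3424
Then solve for n' with r_old = 0.3424, r_target = 0.64: n' = 0.64(1 − 0.3424)/[0.3424(1 − 0.64)] = 3.4143
Total items = 3.4143 × 23 = 78.53, rounded up to 79.

79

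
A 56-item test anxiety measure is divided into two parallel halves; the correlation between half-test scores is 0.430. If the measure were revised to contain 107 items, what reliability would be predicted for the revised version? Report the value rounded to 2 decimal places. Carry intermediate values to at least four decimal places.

Spearman-Brown correction (n = 2): r_full = 2·0.430/(1 + 0.430) = 0.6014
Length factor from 56 to 107 items: n = 107/56 = 1.9107
r_new = n·r_full / (1 + (n − 1)·r_full) = 1.1491 / 1.5477 ≈ 0.7425

0.74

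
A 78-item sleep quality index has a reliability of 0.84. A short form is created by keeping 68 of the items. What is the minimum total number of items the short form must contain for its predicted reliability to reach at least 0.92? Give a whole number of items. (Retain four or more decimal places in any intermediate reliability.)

171

First, r for the 68-item form: n = 68/78 = 0.8718, so r_68 = 0.8718·0.84/(1 + (0.8718 − 1)·0.84) = 0.8207
Then solve for n' with r_old = 0.8207, r_target = 0.92: n' = 0.92(1 − 0.8207)/[0.8207(1 − 0.92)] = 2.5124
Total items = 2.5124 × 68 = 170.84, rounded up to 171.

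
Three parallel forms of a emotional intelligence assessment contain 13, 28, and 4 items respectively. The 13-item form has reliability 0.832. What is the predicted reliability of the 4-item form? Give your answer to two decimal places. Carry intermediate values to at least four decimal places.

0.60

Only the ratio of lengths matters: n = 4/13 = 0.3077
r_{4} = n·r / (1 + (n − 1)·r) = 0.2560 / 0.4240 ≈ 0.6038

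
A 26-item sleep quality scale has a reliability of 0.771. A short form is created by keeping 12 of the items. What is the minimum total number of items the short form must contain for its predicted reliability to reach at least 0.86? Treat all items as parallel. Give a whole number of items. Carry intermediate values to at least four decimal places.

First, r for the 12-item form: n = 12/26 = 0.4615, so r_12 = 0.4615·0.771/(1 + (0.4615 − 1)·0.771) = 0.6084
Then solve for n' with r_old = 0.6084, r_target = 0.86: n' = 0.86(1 − 0.6084)/[0.6084(1 − 0.86)] = 3.9539
Items = 3.9539 × 12 ≈ 47.45 → 48

48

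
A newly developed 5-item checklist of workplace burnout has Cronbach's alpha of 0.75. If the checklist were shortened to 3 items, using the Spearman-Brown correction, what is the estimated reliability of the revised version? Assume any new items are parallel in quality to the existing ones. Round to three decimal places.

The new length is 3/5 = 0.6 times the old.
r_new = (0.6 × 0.75) / (1 + (0.6 − 1) × 0.75)
     = 0.4500 / 0.7000 = 0.6429

0.643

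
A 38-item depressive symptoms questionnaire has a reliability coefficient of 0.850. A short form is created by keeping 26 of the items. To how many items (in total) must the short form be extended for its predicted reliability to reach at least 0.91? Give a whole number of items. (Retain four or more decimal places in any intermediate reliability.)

68

Short-form reliability: n = 26/38 = 0.6842; r_26 = n·r/(1+(n−1)r) ≈ 0.7950
Then solve for n' with r_old = 0.7950, r_target = 0.91: n' = 0.91(1 − 0.7950)/[0.7950(1 − 0.91)] = 2.6073
Items = 2.6073 × 26 ≈ 67.79 → 68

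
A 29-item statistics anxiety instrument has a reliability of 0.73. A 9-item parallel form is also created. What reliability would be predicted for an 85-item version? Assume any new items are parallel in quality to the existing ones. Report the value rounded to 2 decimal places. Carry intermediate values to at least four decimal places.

0.89

Only the ratio of lengths matters: n = 85/29 = 2.9310
r_{85} = n·r / (1 + (n − 1)·r) = 2.1396 / 2.4096 ≈ 0.8879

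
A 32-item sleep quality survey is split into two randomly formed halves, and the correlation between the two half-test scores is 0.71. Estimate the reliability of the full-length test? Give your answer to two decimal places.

Each half is half the length of the full test, so the full test is n = 2 times a half.
r_full = 2r_hh / (1 + r_hh) = 2 × 0.71 / (1 + 0.71)
       = 1.4200 / 1.7100 = 0.8304

0.83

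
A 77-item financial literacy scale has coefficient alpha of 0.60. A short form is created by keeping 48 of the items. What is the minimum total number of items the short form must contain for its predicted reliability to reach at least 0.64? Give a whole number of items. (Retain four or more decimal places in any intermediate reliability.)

Short-form reliability: n = 48/77 = 0.6234; r_48 = n·r/(1+(n−1)r) ≈ 0.4832
Then solve for n' with r_old = 0.4832, r_target = 0.64: n' = 0.64(1 − 0.4832)/[0.4832(1 − 0.64)] = 1.9014
Total items = 1.9014 × 48 = 91.27, rounded up to 92.

92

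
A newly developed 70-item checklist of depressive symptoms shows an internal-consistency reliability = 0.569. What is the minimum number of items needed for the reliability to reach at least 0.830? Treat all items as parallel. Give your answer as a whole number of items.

259

n = [0.830 × 0.431] / [0.569 × 0.170]
n = 0.357730 / 0.096730 ≈ 3.6982
So the test needs 3.6982 × 70 ≈ 258.87 items; rounding up, 259.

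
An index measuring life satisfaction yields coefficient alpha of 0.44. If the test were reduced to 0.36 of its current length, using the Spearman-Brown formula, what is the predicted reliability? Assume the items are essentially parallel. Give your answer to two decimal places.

0.22

r_new = (0.36 × 0.44) / (1 + (0.36 − 1) × 0.44)
r_new = 0.1584 / 0.7184 ≈ 0.2205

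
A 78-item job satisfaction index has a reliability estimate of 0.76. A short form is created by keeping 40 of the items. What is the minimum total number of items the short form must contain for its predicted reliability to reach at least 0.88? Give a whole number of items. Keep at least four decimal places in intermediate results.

181

First, r for the 40-item form: n = 40/78 = 0.5128, so r_40 = 0.5128·0.76/(1 + (0.5128 − 1)·0.76) = 0.6189
Then solve for n' with r_old = 0.6189, r_target = 0.88: n' = 0.88(1 − 0.6189)/[0.6189(1 − 0.88)] = 4.5156
Total items = 4.5156 × 40 = 180.62, rounded up to 181.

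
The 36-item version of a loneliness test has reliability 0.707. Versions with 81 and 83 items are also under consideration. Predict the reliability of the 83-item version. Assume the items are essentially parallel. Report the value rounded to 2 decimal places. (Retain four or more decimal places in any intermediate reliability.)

The 81-item form is not needed; work directly from the 36-item form with n = 83/36 = 2.3056.
r_{83} = n·r / (1 + (n − 1)·r) = 1.6301 / 1.9231 ≈ 0.8476

0.85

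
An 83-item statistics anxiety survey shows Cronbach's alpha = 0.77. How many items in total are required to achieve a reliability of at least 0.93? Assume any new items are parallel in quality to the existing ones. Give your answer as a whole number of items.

330

Invert Spearman-Brown to solve for n:
n = r_target (1 − r_old) / [ r_old (1 − r_target) ]
n = 0.93 × (1 − 0.77) / [ 0.77 × (1 − 0.93) ]
n = 0.2139 / 0.0539 ≈ 3.9685
So the test needs 3.9685 × 83 ≈ 329.39 items; rounding up, 330.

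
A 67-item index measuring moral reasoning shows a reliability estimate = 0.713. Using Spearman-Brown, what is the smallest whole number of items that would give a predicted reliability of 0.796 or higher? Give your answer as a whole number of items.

106

Rearranging the Spearman-Brown formula for n,
n = r*(1 − r) / [ r (1 − r*) ]
n = 0.796(1 − 0.713) / [0.713(1 − 0.796)]
  = 0.228452 / 0.145452 = 1.5706
So the test needs 1.5706 × 67 ≈ 105.23 items; rounding up, 106.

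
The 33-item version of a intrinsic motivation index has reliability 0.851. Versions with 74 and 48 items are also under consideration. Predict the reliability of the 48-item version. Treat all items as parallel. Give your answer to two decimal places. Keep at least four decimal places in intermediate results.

The 74-item form is not needed; work directly from the 33-item form with n = 48/33 = 1.4545.
r_{48} = n·r / (1 + (n − 1)·r) = 1.2378 / 1.3868 ≈ 0.8926

0.89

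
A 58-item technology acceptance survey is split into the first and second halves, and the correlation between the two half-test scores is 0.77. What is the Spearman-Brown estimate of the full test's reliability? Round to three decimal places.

The full test is twice the length of either half (n = 2).
r_full = 2r_hh / (1 + r_hh) = 2 × 0.77 / (1 + 0.77)
       = 1.5400 / 1.7700 = 0.8701

0.870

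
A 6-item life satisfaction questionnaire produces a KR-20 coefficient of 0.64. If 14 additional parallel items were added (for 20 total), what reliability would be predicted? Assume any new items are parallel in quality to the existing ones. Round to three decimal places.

0.856

The new length is 20/6 = 3.3333 times the old.
Spearman-Brown: r_new = n·r / (1 + (n − 1)·r)
r_new = (3.3333 × 0.64) / (1 + (3.3333 − 1) × 0.64)
     = 2.1333 / 2.4933 = 0.8556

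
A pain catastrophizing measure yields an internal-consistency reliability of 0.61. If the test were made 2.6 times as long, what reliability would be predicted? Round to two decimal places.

0.80

r_new = 2.6·0.61 / [1 + (2.6 − 1)·0.61]
     = 1.5860 / 1.9760 = 0.8026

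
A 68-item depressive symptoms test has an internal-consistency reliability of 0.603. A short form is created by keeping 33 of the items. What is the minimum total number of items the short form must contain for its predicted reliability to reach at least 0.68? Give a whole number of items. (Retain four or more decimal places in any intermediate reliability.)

96

First, r for the 33-item form: n = 33/68 = 0.4853, so r_33 = 0.4853·0.603/(1 + (0.4853 − 1)·0.603) = 0.4243
Length factor from the short form to reach 0.68: n' = 0.68(1 − 0.4243) / [0.4243(1 − 0.68)] ≈ 2.8832
Items = 2.8832 × 33 ≈ 95.15 → 96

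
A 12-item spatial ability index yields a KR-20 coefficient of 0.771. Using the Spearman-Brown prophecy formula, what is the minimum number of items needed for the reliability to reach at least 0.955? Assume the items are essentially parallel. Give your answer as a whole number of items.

76

n = 0.955 × (1 − 0.771) / [ 0.771 × (1 − 0.955) ]
  = 0.218695 / 0.034695 = 6.3034
Items needed = n × 12 = 6.3034 × 12 ≈ 75.64 → round up to 76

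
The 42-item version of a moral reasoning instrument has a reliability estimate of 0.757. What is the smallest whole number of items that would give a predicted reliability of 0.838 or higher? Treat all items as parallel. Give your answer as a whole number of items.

70

n = 0.838 × (1 − 0.757) / [ 0.757 × (1 − 0.838) ]
n = 0.203634 / 0.122634 ≈ 1.6605
So the test needs 1.6605 × 42 ≈ 69.74 items; rounding up, 70.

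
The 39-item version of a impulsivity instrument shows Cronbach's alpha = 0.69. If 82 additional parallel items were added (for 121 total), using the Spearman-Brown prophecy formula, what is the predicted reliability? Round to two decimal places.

The new length is 121/39 = 3.1026 times the old.
r_new = 3.1026·0.69 / [1 + (3.1026 − 1)·0.69]
     = 2.1408 / 2.4508 = 0.8735

0.87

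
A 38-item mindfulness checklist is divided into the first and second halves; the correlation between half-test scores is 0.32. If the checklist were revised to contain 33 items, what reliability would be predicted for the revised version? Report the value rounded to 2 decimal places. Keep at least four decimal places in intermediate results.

0.45

Full-test reliability from the split-half r: r_full = 2(0.32)/(1 + 0.32) = 0.4848
Then adjust to 33 items: n = 33/38 = 0.8684
r_new = n·r_full / (1 + (n − 1)·r_full) = 0.4210 / 0.9362 ≈ 0.4497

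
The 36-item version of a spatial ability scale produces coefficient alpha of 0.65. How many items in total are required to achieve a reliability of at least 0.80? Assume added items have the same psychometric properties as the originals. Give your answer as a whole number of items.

Rearranging the Spearman-Brown formula for n,
n = r*(1 − r) / [ r (1 − r*) ]
n = [0.80 × 0.35] / [0.65 × 0.20]
  = 0.2800 / 0.1300 = 2.1538
So the test needs 2.1538 × 36 ≈ 77.54 items; rounding up, 78.

78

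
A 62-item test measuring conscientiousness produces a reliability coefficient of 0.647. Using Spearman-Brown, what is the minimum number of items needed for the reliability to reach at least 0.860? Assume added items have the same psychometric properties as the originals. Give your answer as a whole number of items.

n = [0.860 × 0.353] / [0.647 × 0.140]
  = 0.303580 / 0.090580 = 3.3515
3.3515 × 62 = 207.79 → 208 items

208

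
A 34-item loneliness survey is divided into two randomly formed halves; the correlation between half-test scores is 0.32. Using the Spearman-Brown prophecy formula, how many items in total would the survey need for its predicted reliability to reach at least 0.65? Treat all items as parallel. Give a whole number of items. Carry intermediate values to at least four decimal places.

68

r_full = 2(0.32)/(1 + 0.32) = 0.4848
n = r_tgt(1 − r_full) / [r_full(1 − r_tgt)] = 0.65 × 0.5152 / (0.4848 × 0.35) ≈ 1.9736
Items = 1.9736 × 34 ≈ 67.10 → 68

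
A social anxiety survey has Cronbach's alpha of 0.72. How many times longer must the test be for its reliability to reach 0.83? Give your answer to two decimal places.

Invert Spearman-Brown to solve for n:
n = r_target (1 − r_old) / [ r_old (1 − r_target) ]
n = [0.83 × 0.28] / [0.72 × 0.17]
n = 0.2324 / 0.1224 ≈ 1.8987

1.90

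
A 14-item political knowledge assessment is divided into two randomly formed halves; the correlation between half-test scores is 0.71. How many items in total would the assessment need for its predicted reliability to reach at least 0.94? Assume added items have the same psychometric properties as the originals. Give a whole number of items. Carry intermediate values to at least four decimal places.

45

r_full = 2(0.71)/(1 + 0.71) = 0.8304
n = r_tgt(1 − r_full) / [r_full(1 − r_tgt)] = 0.94 × 0.1696 / (0.8304 × 0.06) ≈ 3.1997
Items = 3.1997 × 14 ≈ 44.80 → 45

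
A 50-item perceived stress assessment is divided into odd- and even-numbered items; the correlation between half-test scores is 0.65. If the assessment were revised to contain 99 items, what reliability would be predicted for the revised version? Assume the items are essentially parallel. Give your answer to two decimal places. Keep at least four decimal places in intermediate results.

0.88

Spearman-Brown correction (n = 2): r_full = 2·0.65/(1 + 0.65) = 0.7879
Then adjust to 99 items: n = 99/50 = 1.9800
r_new = n·r_full / (1 + (n − 1)·r_full) = 1.5600 / 1.7721 ≈ 0.8803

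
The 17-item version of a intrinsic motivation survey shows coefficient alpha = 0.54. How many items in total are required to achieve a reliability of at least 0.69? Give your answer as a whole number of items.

33

n = [0.69 × 0.46] / [0.54 × 0.31]
  = 0.3174 / 0.1674 = 1.8961
Items needed = n × 17 = 1.8961 × 17 ≈ 32.23 → round up to 33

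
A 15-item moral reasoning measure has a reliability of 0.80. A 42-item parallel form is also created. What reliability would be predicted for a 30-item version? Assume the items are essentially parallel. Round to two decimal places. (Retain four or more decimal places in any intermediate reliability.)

Only the ratio of lengths matters: n = 30/15 = 2.0000
r_{30} = n·r / (1 + (n − 1)·r) = 1.6000 / 1.8000 ≈ 0.8889

0.89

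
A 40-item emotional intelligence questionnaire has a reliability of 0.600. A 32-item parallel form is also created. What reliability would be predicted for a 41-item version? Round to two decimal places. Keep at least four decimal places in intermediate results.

0.61

The 32-item form is not needed; work directly from the 40-item form with n = 41/40 = 1.0250.
r_{41} = n·r / (1 + (n − 1)·r) = 0.6150 / 1.0150 ≈ 0.6059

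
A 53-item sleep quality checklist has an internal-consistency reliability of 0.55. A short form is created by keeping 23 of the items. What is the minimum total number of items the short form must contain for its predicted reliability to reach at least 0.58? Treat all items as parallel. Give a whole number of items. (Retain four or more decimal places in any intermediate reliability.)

Short-form reliability: n = 23/53 = 0.4340; r_23 = n·r/(1+(n−1)r) ≈ 0.3466
Length factor from the short form to reach 0.58: n' = 0.58(1 − 0.3466) / [0.3466(1 − 0.58)] ≈ 2.6033
Items = 2.6033 × 23 ≈ 59.88 → 60

60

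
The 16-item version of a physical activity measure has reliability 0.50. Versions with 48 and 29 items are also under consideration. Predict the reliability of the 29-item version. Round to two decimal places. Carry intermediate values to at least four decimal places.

Only the ratio of lengths matters: n = 29/16 = 1.8125
r_{29} = n·r / (1 + (n − 1)·r) = 0.9062 / 1.4062 ≈ 0.6444

0.64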